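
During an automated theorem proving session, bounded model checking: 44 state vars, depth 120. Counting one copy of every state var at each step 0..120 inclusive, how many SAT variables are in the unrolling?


BMC unrolls to depth k, creating one copy of each state var for steps 0..k.
Step count = 120 + 1 = 121 (steps 0 through 120)
Vars per step = 44
Total = 44 * 121 = 5324

5324


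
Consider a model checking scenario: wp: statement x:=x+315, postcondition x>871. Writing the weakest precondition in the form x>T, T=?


Formula: wp(x:=E, P) = P[E/x] (substitute E for x in postcondition)
Step 1: Postcondition: x>871
Step 2: Substitute x+315 for x: x+315>871
Step 3: Solve for x: x > 871-315 = 556

556


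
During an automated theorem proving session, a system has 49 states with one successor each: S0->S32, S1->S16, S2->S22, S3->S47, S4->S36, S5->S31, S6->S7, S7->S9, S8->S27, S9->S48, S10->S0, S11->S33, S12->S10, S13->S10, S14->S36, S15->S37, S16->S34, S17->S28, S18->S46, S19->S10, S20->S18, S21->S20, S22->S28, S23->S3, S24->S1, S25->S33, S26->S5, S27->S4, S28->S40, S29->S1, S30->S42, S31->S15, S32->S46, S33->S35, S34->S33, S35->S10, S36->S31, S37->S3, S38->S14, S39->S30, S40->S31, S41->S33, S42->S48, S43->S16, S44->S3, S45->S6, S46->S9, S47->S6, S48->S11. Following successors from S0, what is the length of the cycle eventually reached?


Trace from S0 until a state repeats:
  S0 -> S32 -> S46 -> S9 -> S48 -> S11 -> S33 -> S35 -> S10 -> S0
S0 first seen at step 0, revisited at step 9.
Cycle length = 9 - 0 = 9

9


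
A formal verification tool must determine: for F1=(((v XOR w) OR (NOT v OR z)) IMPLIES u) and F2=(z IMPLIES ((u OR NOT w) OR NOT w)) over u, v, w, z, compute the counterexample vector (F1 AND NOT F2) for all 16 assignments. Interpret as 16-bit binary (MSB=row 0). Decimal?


F1 = (((v XOR w) OR (NOT v OR z)) IMPLIES u)
F2 = (z IMPLIES ((u OR NOT w) OR NOT w))
Counterexample to F1=>F2 is where F1=1 and F2=0.
Evaluate each row (bits = u,v,w,z, MSB first):
  row 0 [0000]: F1=0 F2=1 -> F1&~F2 -> 0
  row 1 [0001]: F1=0 F2=1 -> F1&~F2 -> 0
  row 2 [0010]: F1=0 F2=1 -> F1&~F2 -> 0
  row 3 [0011]: F1=0 F2=0 -> F1&~F2 -> 0
  row 4 [0100]: F1=0 F2=1 -> F1&~F2 -> 0
  row 5 [0101]: F1=0 F2=1 -> F1&~F2 -> 0
  row 6 [0110]: F1=1 F2=1 -> F1&~F2 -> 0
  row 7 [0111]: F1=0 F2=0 -> F1&~F2 -> 0
  row 8 [1000]: F1=1 F2=1 -> F1&~F2 -> 0
  row 9 [1001]: F1=1 F2=1 -> F1&~F2 -> 0
  row 10 [1010]: F1=1 F2=1 -> F1&~F2 -> 0
  row 11 [1011]: F1=1 F2=1 -> F1&~F2 -> 0
  row 12 [1100]: F1=1 F2=1 -> F1&~F2 -> 0
  row 13 [1101]: F1=1 F2=1 -> F1&~F2 -> 0
  row 14 [1110]: F1=1 F2=1 -> F1&~F2 -> 0
  row 15 [1111]: F1=1 F2=1 -> F1&~F2 -> 0
Full result column, 4 rows per line (u,v fixed per line; w,z runs 00..11 left to right):
  rows 0-3 [u,v=00]: 0000  = hex 0
  rows 4-7 [u,v=01]: 0000  = hex 0
  rows 8-11 [u,v=10]: 0000  = hex 0
  rows 12-15 [u,v=11]: 0000  = hex 0
Counterexample vector (row 0 .. row 15) = 0000000000000000
Output column grouped in 4s = 0000 0000 0000 0000 = 0x0000
Convert to decimal digit by digit (value = value*16 + digit):
  0 -> 0
  0*16 + 0 = 0
  0*16 + 0 = 0
  0*16 + 0 = 0
Decimal = 0

0


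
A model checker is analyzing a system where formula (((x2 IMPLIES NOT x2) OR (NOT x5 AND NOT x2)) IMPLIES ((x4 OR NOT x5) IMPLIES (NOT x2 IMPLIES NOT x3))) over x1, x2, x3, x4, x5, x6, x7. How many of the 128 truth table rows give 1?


Formula: (((x2 IMPLIES NOT x2) OR (NOT x5 AND NOT x2)) IMPLIES ((x4 OR NOT x5) IMPLIES (NOT x2 IMPLIES NOT x3))) over 7 vars (128 rows)
Evaluate each row (x1, x2, x3, x4, x5, x6, x7 as bits, MSB first):
  row 0 [0000000]: (((0 IMPLIES NOT 0) OR (NOT 0 AND NOT 0)) IMPLIES ((0 OR NOT 0) IMPLIES (NOT 0 IMPLIES NOT 0))) -> 1
  row 1 [0000001]: (((0 IMPLIES NOT 0) OR (NOT 0 AND NOT 0)) IMPLIES ((0 OR NOT 0) IMPLIES (NOT 0 IMPLIES NOT 0))) -> 1
  row 2 [0000010]: (((0 IMPLIES NOT 0) OR (NOT 0 AND NOT 0)) IMPLIES ((0 OR NOT 0) IMPLIES (NOT 0 IMPLIES NOT 0))) -> 1
  row 3 [0000011]: (((0 IMPLIES NOT 0) OR (NOT 0 AND NOT 0)) IMPLIES ((0 OR NOT 0) IMPLIES (NOT 0 IMPLIES NOT 0))) -> 1
  row 4 [0000100]: (((0 IMPLIES NOT 0) OR (NOT 1 AND NOT 0)) IMPLIES ((0 OR NOT 1) IMPLIES (NOT 0 IMPLIES NOT 0))) -> 1
  (every remaining row is evaluated the same way; all 128 results are listed next)
Full result column, 8 rows per line (x1,x2,x3,x4 fixed per line; x5,x6,x7 runs 000..111 left to right):
  rows 0-7 [x1,x2,x3,x4=0000]: 11111111  (ones: 8)
  rows 8-15 [x1,x2,x3,x4=0001]: 11111111  (ones: 8)
  rows 16-23 [x1,x2,x3,x4=0010]: 00001111  (ones: 4)
  rows 24-31 [x1,x2,x3,x4=0011]: 00000000  (ones: 0)
  rows 32-39 [x1,x2,x3,x4=0100]: 11111111  (ones: 8)
  rows 40-47 [x1,x2,x3,x4=0101]: 11111111  (ones: 8)
  rows 48-55 [x1,x2,x3,x4=0110]: 11111111  (ones: 8)
  rows 56-63 [x1,x2,x3,x4=0111]: 11111111  (ones: 8)
  rows 64-71 [x1,x2,x3,x4=1000]: 11111111  (ones: 8)
  rows 72-79 [x1,x2,x3,x4=1001]: 11111111  (ones: 8)
  rows 80-87 [x1,x2,x3,x4=1010]: 00001111  (ones: 4)
  rows 88-95 [x1,x2,x3,x4=1011]: 00000000  (ones: 0)
  rows 96-103 [x1,x2,x3,x4=1100]: 11111111  (ones: 8)
  rows 104-111 [x1,x2,x3,x4=1101]: 11111111  (ones: 8)
  rows 112-119 [x1,x2,x3,x4=1110]: 11111111  (ones: 8)
  rows 120-127 [x1,x2,x3,x4=1111]: 11111111  (ones: 8)
Count of 1-rows = 8+8+4+0+8+8+8+8+8+8+4+0+8+8+8+8 = 104

104


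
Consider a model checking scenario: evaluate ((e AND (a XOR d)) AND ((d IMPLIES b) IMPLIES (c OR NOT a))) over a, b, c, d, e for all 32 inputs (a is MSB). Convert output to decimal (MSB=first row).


Formula: ((e AND (a XOR d)) AND ((d IMPLIES b) IMPLIES (c OR NOT a))) over a, b, c, d, e (32 rows)
Evaluate each row (bits = a,b,c,d,e, MSB first):
  row 0 [00000]: ((0 AND (0 XOR 0)) AND ((0 IMPLIES 0) IMPLIES (0 OR NOT 0))) -> 0
  row 1 [00001]: ((1 AND (0 XOR 0)) AND ((0 IMPLIES 0) IMPLIES (0 OR NOT 0))) -> 0
  row 2 [00010]: ((0 AND (0 XOR 1)) AND ((1 IMPLIES 0) IMPLIES (0 OR NOT 0))) -> 0
  row 3 [00011]: ((1 AND (0 XOR 1)) AND ((1 IMPLIES 0) IMPLIES (0 OR NOT 0))) -> 1
  row 4 [00100]: ((0 AND (0 XOR 0)) AND ((0 IMPLIES 0) IMPLIES (1 OR NOT 0))) -> 0
  row 5 [00101]: ((1 AND (0 XOR 0)) AND ((0 IMPLIES 0) IMPLIES (1 OR NOT 0))) -> 0
  row 6 [00110]: ((0 AND (0 XOR 1)) AND ((1 IMPLIES 0) IMPLIES (1 OR NOT 0))) -> 0
  row 7 [00111]: ((1 AND (0 XOR 1)) AND ((1 IMPLIES 0) IMPLIES (1 OR NOT 0))) -> 1
  row 8 [01000]: ((0 AND (0 XOR 0)) AND ((0 IMPLIES 1) IMPLIES (0 OR NOT 0))) -> 0
  row 9 [01001]: ((1 AND (0 XOR 0)) AND ((0 IMPLIES 1) IMPLIES (0 OR NOT 0))) -> 0
  row 10 [01010]: ((0 AND (0 XOR 1)) AND ((1 IMPLIES 1) IMPLIES (0 OR NOT 0))) -> 0
  row 11 [01011]: ((1 AND (0 XOR 1)) AND ((1 IMPLIES 1) IMPLIES (0 OR NOT 0))) -> 1
  row 12 [01100]: ((0 AND (0 XOR 0)) AND ((0 IMPLIES 1) IMPLIES (1 OR NOT 0))) -> 0
  row 13 [01101]: ((1 AND (0 XOR 0)) AND ((0 IMPLIES 1) IMPLIES (1 OR NOT 0))) -> 0
  row 14 [01110]: ((0 AND (0 XOR 1)) AND ((1 IMPLIES 1) IMPLIES (1 OR NOT 0))) -> 0
  row 15 [01111]: ((1 AND (0 XOR 1)) AND ((1 IMPLIES 1) IMPLIES (1 OR NOT 0))) -> 1
  row 16 [10000]: ((0 AND (1 XOR 0)) AND ((0 IMPLIES 0) IMPLIES (0 OR NOT 1))) -> 0
  row 17 [10001]: ((1 AND (1 XOR 0)) AND ((0 IMPLIES 0) IMPLIES (0 OR NOT 1))) -> 0
  row 18 [10010]: ((0 AND (1 XOR 1)) AND ((1 IMPLIES 0) IMPLIES (0 OR NOT 1))) -> 0
  row 19 [10011]: ((1 AND (1 XOR 1)) AND ((1 IMPLIES 0) IMPLIES (0 OR NOT 1))) -> 0
  row 20 [10100]: ((0 AND (1 XOR 0)) AND ((0 IMPLIES 0) IMPLIES (1 OR NOT 1))) -> 0
  row 21 [10101]: ((1 AND (1 XOR 0)) AND ((0 IMPLIES 0) IMPLIES (1 OR NOT 1))) -> 1
  row 22 [10110]: ((0 AND (1 XOR 1)) AND ((1 IMPLIES 0) IMPLIES (1 OR NOT 1))) -> 0
  row 23 [10111]: ((1 AND (1 XOR 1)) AND ((1 IMPLIES 0) IMPLIES (1 OR NOT 1))) -> 0
  row 24 [11000]: ((0 AND (1 XOR 0)) AND ((0 IMPLIES 1) IMPLIES (0 OR NOT 1))) -> 0
  row 25 [11001]: ((1 AND (1 XOR 0)) AND ((0 IMPLIES 1) IMPLIES (0 OR NOT 1))) -> 0
  row 26 [11010]: ((0 AND (1 XOR 1)) AND ((1 IMPLIES 1) IMPLIES (0 OR NOT 1))) -> 0
  row 27 [11011]: ((1 AND (1 XOR 1)) AND ((1 IMPLIES 1) IMPLIES (0 OR NOT 1))) -> 0
  row 28 [11100]: ((0 AND (1 XOR 0)) AND ((0 IMPLIES 1) IMPLIES (1 OR NOT 1))) -> 0
  row 29 [11101]: ((1 AND (1 XOR 0)) AND ((0 IMPLIES 1) IMPLIES (1 OR NOT 1))) -> 1
  row 30 [11110]: ((0 AND (1 XOR 1)) AND ((1 IMPLIES 1) IMPLIES (1 OR NOT 1))) -> 0
  row 31 [11111]: ((1 AND (1 XOR 1)) AND ((1 IMPLIES 1) IMPLIES (1 OR NOT 1))) -> 0
Full result column, 4 rows per line (a,b,c fixed per line; d,e runs 00..11 left to right):
  rows 0-3 [a,b,c=000]: 0001  = hex 1
  rows 4-7 [a,b,c=001]: 0001  = hex 1
  rows 8-11 [a,b,c=010]: 0001  = hex 1
  rows 12-15 [a,b,c=011]: 0001  = hex 1
  rows 16-19 [a,b,c=100]: 0000  = hex 0
  rows 20-23 [a,b,c=101]: 0100  = hex 4
  rows 24-27 [a,b,c=110]: 0000  = hex 0
  rows 28-31 [a,b,c=111]: 0100  = hex 4
Output column (row 0 .. row 31) = 00010001000100010000010000000100
Output column grouped in 4s = 0001 0001 0001 0001 0000 0100 0000 0100 = 0x11110404
Convert to decimal digit by digit (value = value*16 + digit):
  1 -> 1
  1*16 + 1 = 17
  17*16 + 1 = 273
  273*16 + 1 = 4369
  4369*16 + 0 = 69904
  69904*16 + 4 = 1118468
  1118468*16 + 0 = 17895488
  17895488*16 + 4 = 286327812
Decimal = 286327812

286327812


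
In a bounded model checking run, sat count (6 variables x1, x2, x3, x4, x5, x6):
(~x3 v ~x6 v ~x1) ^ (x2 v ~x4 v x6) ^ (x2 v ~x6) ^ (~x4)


CNF with 4 clauses over 6 vars (64 assignments).
An assignment satisfies CNF iff every clause has >=1 true literal.
Check each row (bits = x1,x2,x3,x4,x5,x6; clause T/F shown):
  row 0 [000000]: clauses=TTTT -> 1
  row 1 [000001]: clauses=TTFT -> 0
  row 2 [000010]: clauses=TTTT -> 1
  row 3 [000011]: clauses=TTFT -> 0
  row 4 [000100]: clauses=TFTF -> 0
  (every remaining row is evaluated the same way; all 64 results are listed next)
Full result column, 8 rows per line (x1,x2,x3 fixed per line; x4,x5,x6 runs 000..111 left to right):
  rows 0-7 [x1,x2,x3=000]: 10100000  (ones: 2)
  rows 8-15 [x1,x2,x3=001]: 10100000  (ones: 2)
  rows 16-23 [x1,x2,x3=010]: 11110000  (ones: 4)
  rows 24-31 [x1,x2,x3=011]: 11110000  (ones: 4)
  rows 32-39 [x1,x2,x3=100]: 10100000  (ones: 2)
  rows 40-47 [x1,x2,x3=101]: 10100000  (ones: 2)
  rows 48-55 [x1,x2,x3=110]: 11110000  (ones: 4)
  rows 56-63 [x1,x2,x3=111]: 10100000  (ones: 2)
Satisfying assignments = 2+2+4+4+2+2+4+2 = 22

22


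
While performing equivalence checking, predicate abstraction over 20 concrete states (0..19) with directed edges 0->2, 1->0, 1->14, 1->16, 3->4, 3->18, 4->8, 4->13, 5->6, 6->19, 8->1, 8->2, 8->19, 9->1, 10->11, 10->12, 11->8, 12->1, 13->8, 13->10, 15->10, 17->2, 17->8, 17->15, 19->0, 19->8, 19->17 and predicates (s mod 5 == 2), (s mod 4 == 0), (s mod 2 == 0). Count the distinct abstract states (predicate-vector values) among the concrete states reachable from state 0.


BFS from 0:
Concrete reachable: {0, 2}
Abstract via predicates (s mod 5 == 2), (s mod 4 == 0), (s mod 2 == 0):
  (0,1,1) <- {0}
  (1,0,1) <- {2}
Distinct abstract states = 2

2


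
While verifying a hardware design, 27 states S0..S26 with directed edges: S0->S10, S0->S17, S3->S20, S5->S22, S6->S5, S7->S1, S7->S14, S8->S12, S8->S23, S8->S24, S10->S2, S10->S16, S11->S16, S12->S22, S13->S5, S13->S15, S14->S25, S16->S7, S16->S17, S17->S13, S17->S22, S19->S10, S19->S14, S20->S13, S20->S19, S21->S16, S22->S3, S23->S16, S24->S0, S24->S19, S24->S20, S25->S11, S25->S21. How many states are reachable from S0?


BFS from S0:
  layer 0: {S0}
  layer 1: {S10, S17}
  layer 2: {S2, S13, S16, S22}
  layer 3: {S3, S5, S7, S15}
  layer 4: {S1, S14, S20}
  layer 5: {S19, S25}
  layer 6: {S11, S21}
Reachable set: {S0, S1, S2, S3, S5, S7, S10, S11, S13, S14, S15, S16, S17, S19, S20, S21, S22, S25}
Count = 18

18


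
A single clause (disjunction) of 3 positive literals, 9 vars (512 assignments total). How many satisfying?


Step 1: Total=2^9=512
Step 2: Unsat when all 3 false: 2^6=64
Step 3: Sat=512-64=448

448


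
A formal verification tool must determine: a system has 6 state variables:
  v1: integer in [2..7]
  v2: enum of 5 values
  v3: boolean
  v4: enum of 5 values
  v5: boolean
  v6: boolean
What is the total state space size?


State space = product of domain sizes of all variables.
Domain sizes:
  v1 (integer in [2..7]): 6
  v2 (enum of 5 values): 5
  v3 (boolean): 2
  v4 (enum of 5 values): 5
  v5 (boolean): 2
  v6 (boolean): 2
Product = 6 * 5 * 2 * 5 * 2 * 2 = 1200

1200


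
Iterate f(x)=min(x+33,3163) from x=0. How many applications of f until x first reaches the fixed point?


Step 1: x=0, cap=3163, increment=33
Step 2: x grows by 33 each step until capped at 3163; fixed point is x=3163
Step 3: iterations = ceil(3163/33) = 96

96


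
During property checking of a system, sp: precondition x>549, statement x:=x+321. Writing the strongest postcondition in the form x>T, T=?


Formula: sp(P, x:=E) = exists old_x. (x = E[old_x/x]) AND P[old_x/x] (old_x is the value of x before the assignment; eliminate old_x by solving x = E[old_x/x] for old_x)
Step 1: Precondition P: x>549, i.e. old_x > 549
Step 2: Assignment gives x = old_x + 321, so old_x = x - 321
Step 3: Substitute into P: x - 321 > 549
Step 4: Simplify: x > 549+321 = 870

870


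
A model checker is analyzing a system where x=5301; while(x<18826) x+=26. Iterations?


Step 1: x goes from 5301 toward 18826 by 26; the body runs while x<18826, so iterations = ceil((bound-start)/step)
Step 2: Distance=13525
Step 3: ceil(13525/26)=521

521


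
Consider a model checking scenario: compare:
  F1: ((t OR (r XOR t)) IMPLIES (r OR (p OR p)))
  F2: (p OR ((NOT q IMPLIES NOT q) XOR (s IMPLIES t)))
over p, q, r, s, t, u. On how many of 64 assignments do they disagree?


F1 = ((t OR (r XOR t)) IMPLIES (r OR (p OR p)))
F2 = (p OR ((NOT q IMPLIES NOT q) XOR (s IMPLIES t)))
Evaluate both on each of 64 rows (bits = p,q,r,s,t,u):
  row 0 [000000]: F1=1 F2=0 (differ) -> 1
  row 1 [000001]: F1=1 F2=0 (differ) -> 1
  row 2 [000010]: F1=0 F2=0 -> 0
  row 3 [000011]: F1=0 F2=0 -> 0
  row 4 [000100]: F1=1 F2=1 -> 0
  (every remaining row is evaluated the same way; all 64 results are listed next)
Full result column, 8 rows per line (p,q,r fixed per line; s,t,u runs 000..111 left to right):
  rows 0-7 [p,q,r=000]: 11000000  (ones: 2)
  rows 8-15 [p,q,r=001]: 11110011  (ones: 6)
  rows 16-23 [p,q,r=010]: 11000000  (ones: 2)
  rows 24-31 [p,q,r=011]: 11110011  (ones: 6)
  rows 32-39 [p,q,r=100]: 00000000  (ones: 0)
  rows 40-47 [p,q,r=101]: 00000000  (ones: 0)
  rows 48-55 [p,q,r=110]: 00000000  (ones: 0)
  rows 56-63 [p,q,r=111]: 00000000  (ones: 0)
Disagreements = 2+6+2+6+0+0+0+0 = 16

16


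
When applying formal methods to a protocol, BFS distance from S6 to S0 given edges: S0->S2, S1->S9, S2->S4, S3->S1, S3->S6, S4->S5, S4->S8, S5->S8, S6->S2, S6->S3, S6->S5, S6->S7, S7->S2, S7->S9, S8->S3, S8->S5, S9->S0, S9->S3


BFS layer-by-layer from S6:
  dist 0: {S6}
  dist 1: {S2, S3, S5, S7}
  dist 2: {S1, S4, S8, S9}
  dist 3: {S0}
  -> S0 reached at distance 3
Shortest path length = 3

3


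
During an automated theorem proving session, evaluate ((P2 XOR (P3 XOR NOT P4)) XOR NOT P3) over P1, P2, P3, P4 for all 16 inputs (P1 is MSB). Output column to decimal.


Formula: ((P2 XOR (P3 XOR NOT P4)) XOR NOT P3) over P1, P2, P3, P4 (16 rows)
Evaluate each row (bits = P1,P2,P3,P4, MSB first):
  row 0 [0000]: ((0 XOR (0 XOR NOT 0)) XOR NOT 0) -> 0
  row 1 [0001]: ((0 XOR (0 XOR NOT 1)) XOR NOT 0) -> 1
  row 2 [0010]: ((0 XOR (1 XOR NOT 0)) XOR NOT 1) -> 0
  row 3 [0011]: ((0 XOR (1 XOR NOT 1)) XOR NOT 1) -> 1
  row 4 [0100]: ((1 XOR (0 XOR NOT 0)) XOR NOT 0) -> 1
  row 5 [0101]: ((1 XOR (0 XOR NOT 1)) XOR NOT 0) -> 0
  row 6 [0110]: ((1 XOR (1 XOR NOT 0)) XOR NOT 1) -> 1
  row 7 [0111]: ((1 XOR (1 XOR NOT 1)) XOR NOT 1) -> 0
  row 8 [1000]: ((0 XOR (0 XOR NOT 0)) XOR NOT 0) -> 0
  row 9 [1001]: ((0 XOR (0 XOR NOT 1)) XOR NOT 0) -> 1
  row 10 [1010]: ((0 XOR (1 XOR NOT 0)) XOR NOT 1) -> 0
  row 11 [1011]: ((0 XOR (1 XOR NOT 1)) XOR NOT 1) -> 1
  row 12 [1100]: ((1 XOR (0 XOR NOT 0)) XOR NOT 0) -> 1
  row 13 [1101]: ((1 XOR (0 XOR NOT 1)) XOR NOT 0) -> 0
  row 14 [1110]: ((1 XOR (1 XOR NOT 0)) XOR NOT 1) -> 1
  row 15 [1111]: ((1 XOR (1 XOR NOT 1)) XOR NOT 1) -> 0
Full result column, 4 rows per line (P1,P2 fixed per line; P3,P4 runs 00..11 left to right):
  rows 0-3 [P1,P2=00]: 0101  = hex 5
  rows 4-7 [P1,P2=01]: 1010  = hex A
  rows 8-11 [P1,P2=10]: 0101  = hex 5
  rows 12-15 [P1,P2=11]: 1010  = hex A
Output column (row 0 .. row 15) = 0101101001011010
Output column grouped in 4s = 0101 1010 0101 1010 = 0x5A5A
Convert to decimal digit by digit (value = value*16 + digit):
  5 -> 5
  5*16 + 10 (A) = 90
  90*16 + 5 = 1445
  1445*16 + 10 (A) = 23130
Decimal = 23130

23130


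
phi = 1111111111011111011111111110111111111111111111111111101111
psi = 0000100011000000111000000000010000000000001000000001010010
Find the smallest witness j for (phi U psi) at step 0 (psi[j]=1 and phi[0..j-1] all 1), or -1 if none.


(phi U psi) at 0: need smallest j with psi[j]=1 and phi[i]=1 for all i in [0,j).
Scan from step 0:
  step 0: phi=1, psi=0 -> continue
  step 1: phi=1, psi=0 -> continue
  step 2: phi=1, psi=0 -> continue
  step 3: phi=1, psi=0 -> continue
  step 4: psi=1 and phi held for [0,4) -> witness found
Witness step = 4

4


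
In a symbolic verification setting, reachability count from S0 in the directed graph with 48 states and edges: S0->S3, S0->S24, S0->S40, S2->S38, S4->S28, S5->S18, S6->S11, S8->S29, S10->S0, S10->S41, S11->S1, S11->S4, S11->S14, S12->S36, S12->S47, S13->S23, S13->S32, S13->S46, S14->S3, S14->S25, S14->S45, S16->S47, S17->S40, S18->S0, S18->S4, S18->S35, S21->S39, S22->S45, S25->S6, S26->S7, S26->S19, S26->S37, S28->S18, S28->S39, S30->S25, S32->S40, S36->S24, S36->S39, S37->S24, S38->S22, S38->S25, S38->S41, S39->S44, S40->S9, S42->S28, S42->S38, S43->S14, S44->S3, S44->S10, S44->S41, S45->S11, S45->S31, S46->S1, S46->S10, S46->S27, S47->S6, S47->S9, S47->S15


BFS from S0:
  layer 0: {S0}
  layer 1: {S3, S24, S40}
  layer 2: {S9}
Reachable set: {S0, S3, S9, S24, S40}
Count = 5

5


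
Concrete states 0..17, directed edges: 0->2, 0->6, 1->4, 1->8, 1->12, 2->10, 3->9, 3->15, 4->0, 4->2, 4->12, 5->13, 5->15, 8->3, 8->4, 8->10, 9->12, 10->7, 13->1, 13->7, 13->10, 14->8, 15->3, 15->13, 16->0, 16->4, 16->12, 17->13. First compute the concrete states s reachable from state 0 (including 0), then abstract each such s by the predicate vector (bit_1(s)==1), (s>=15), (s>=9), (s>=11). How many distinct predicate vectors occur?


BFS from 0:
Concrete reachable: {0, 2, 6, 7, 10}
Abstract via predicates (bit_1(s)==1), (s>=15), (s>=9), (s>=11):
  (0,0,0,0) <- {0}
  (1,0,0,0) <- {2, 6, 7}
  (1,0,1,0) <- {10}
Distinct abstract states = 3

3


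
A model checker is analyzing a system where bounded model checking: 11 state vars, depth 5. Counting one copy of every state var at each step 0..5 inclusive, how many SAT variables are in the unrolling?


BMC unrolls to depth k, creating one copy of each state var for steps 0..k.
Step count = 5 + 1 = 6 (steps 0 through 5)
Vars per step = 11
Total = 11 * 6 = 66

66


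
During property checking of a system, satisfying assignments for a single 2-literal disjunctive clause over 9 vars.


Step 1: Total=2^9=512
Step 2: Unsat when all 2 false: 2^7=128
Step 3: Sat=512-128=384

384


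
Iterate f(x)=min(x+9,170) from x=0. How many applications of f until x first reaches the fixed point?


Step 1: x=0, cap=170, increment=9
Step 2: x grows by 9 each step until capped at 170; fixed point is x=170
Step 3: iterations = ceil(170/9) = 19

19


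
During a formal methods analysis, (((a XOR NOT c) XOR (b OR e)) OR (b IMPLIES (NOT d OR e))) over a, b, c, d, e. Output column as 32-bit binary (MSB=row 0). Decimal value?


Formula: (((a XOR NOT c) XOR (b OR e)) OR (b IMPLIES (NOT d OR e))) over a, b, c, d, e (32 rows)
Evaluate each row (bits = a,b,c,d,e, MSB first):
  row 0 [00000]: (((0 XOR NOT 0) XOR (0 OR 0)) OR (0 IMPLIES (NOT 0 OR 0))) -> 1
  row 1 [00001]: (((0 XOR NOT 0) XOR (0 OR 1)) OR (0 IMPLIES (NOT 0 OR 1))) -> 1
  row 2 [00010]: (((0 XOR NOT 0) XOR (0 OR 0)) OR (0 IMPLIES (NOT 1 OR 0))) -> 1
  row 3 [00011]: (((0 XOR NOT 0) XOR (0 OR 1)) OR (0 IMPLIES (NOT 1 OR 1))) -> 1
  row 4 [00100]: (((0 XOR NOT 1) XOR (0 OR 0)) OR (0 IMPLIES (NOT 0 OR 0))) -> 1
  row 5 [00101]: (((0 XOR NOT 1) XOR (0 OR 1)) OR (0 IMPLIES (NOT 0 OR 1))) -> 1
  row 6 [00110]: (((0 XOR NOT 1) XOR (0 OR 0)) OR (0 IMPLIES (NOT 1 OR 0))) -> 1
  row 7 [00111]: (((0 XOR NOT 1) XOR (0 OR 1)) OR (0 IMPLIES (NOT 1 OR 1))) -> 1
  row 8 [01000]: (((0 XOR NOT 0) XOR (1 OR 0)) OR (1 IMPLIES (NOT 0 OR 0))) -> 1
  row 9 [01001]: (((0 XOR NOT 0) XOR (1 OR 1)) OR (1 IMPLIES (NOT 0 OR 1))) -> 1
  row 10 [01010]: (((0 XOR NOT 0) XOR (1 OR 0)) OR (1 IMPLIES (NOT 1 OR 0))) -> 0
  row 11 [01011]: (((0 XOR NOT 0) XOR (1 OR 1)) OR (1 IMPLIES (NOT 1 OR 1))) -> 1
  row 12 [01100]: (((0 XOR NOT 1) XOR (1 OR 0)) OR (1 IMPLIES (NOT 0 OR 0))) -> 1
  row 13 [01101]: (((0 XOR NOT 1) XOR (1 OR 1)) OR (1 IMPLIES (NOT 0 OR 1))) -> 1
  row 14 [01110]: (((0 XOR NOT 1) XOR (1 OR 0)) OR (1 IMPLIES (NOT 1 OR 0))) -> 1
  row 15 [01111]: (((0 XOR NOT 1) XOR (1 OR 1)) OR (1 IMPLIES (NOT 1 OR 1))) -> 1
  row 16 [10000]: (((1 XOR NOT 0) XOR (0 OR 0)) OR (0 IMPLIES (NOT 0 OR 0))) -> 1
  row 17 [10001]: (((1 XOR NOT 0) XOR (0 OR 1)) OR (0 IMPLIES (NOT 0 OR 1))) -> 1
  row 18 [10010]: (((1 XOR NOT 0) XOR (0 OR 0)) OR (0 IMPLIES (NOT 1 OR 0))) -> 1
  row 19 [10011]: (((1 XOR NOT 0) XOR (0 OR 1)) OR (0 IMPLIES (NOT 1 OR 1))) -> 1
  row 20 [10100]: (((1 XOR NOT 1) XOR (0 OR 0)) OR (0 IMPLIES (NOT 0 OR 0))) -> 1
  row 21 [10101]: (((1 XOR NOT 1) XOR (0 OR 1)) OR (0 IMPLIES (NOT 0 OR 1))) -> 1
  row 22 [10110]: (((1 XOR NOT 1) XOR (0 OR 0)) OR (0 IMPLIES (NOT 1 OR 0))) -> 1
  row 23 [10111]: (((1 XOR NOT 1) XOR (0 OR 1)) OR (0 IMPLIES (NOT 1 OR 1))) -> 1
  row 24 [11000]: (((1 XOR NOT 0) XOR (1 OR 0)) OR (1 IMPLIES (NOT 0 OR 0))) -> 1
  row 25 [11001]: (((1 XOR NOT 0) XOR (1 OR 1)) OR (1 IMPLIES (NOT 0 OR 1))) -> 1
  row 26 [11010]: (((1 XOR NOT 0) XOR (1 OR 0)) OR (1 IMPLIES (NOT 1 OR 0))) -> 1
  row 27 [11011]: (((1 XOR NOT 0) XOR (1 OR 1)) OR (1 IMPLIES (NOT 1 OR 1))) -> 1
  row 28 [11100]: (((1 XOR NOT 1) XOR (1 OR 0)) OR (1 IMPLIES (NOT 0 OR 0))) -> 1
  row 29 [11101]: (((1 XOR NOT 1) XOR (1 OR 1)) OR (1 IMPLIES (NOT 0 OR 1))) -> 1
  row 30 [11110]: (((1 XOR NOT 1) XOR (1 OR 0)) OR (1 IMPLIES (NOT 1 OR 0))) -> 0
  row 31 [11111]: (((1 XOR NOT 1) XOR (1 OR 1)) OR (1 IMPLIES (NOT 1 OR 1))) -> 1
Full result column, 4 rows per line (a,b,c fixed per line; d,e runs 00..11 left to right):
  rows 0-3 [a,b,c=000]: 1111  = hex F
  rows 4-7 [a,b,c=001]: 1111  = hex F
  rows 8-11 [a,b,c=010]: 1101  = hex D
  rows 12-15 [a,b,c=011]: 1111  = hex F
  rows 16-19 [a,b,c=100]: 1111  = hex F
  rows 20-23 [a,b,c=101]: 1111  = hex F
  rows 24-27 [a,b,c=110]: 1111  = hex F
  rows 28-31 [a,b,c=111]: 1101  = hex D
Output column (row 0 .. row 31) = 11111111110111111111111111111101
Output column grouped in 4s = 1111 1111 1101 1111 1111 1111 1111 1101 = 0xFFDFFFFD
Convert to decimal digit by digit (value = value*16 + digit):
  F -> 15
  15*16 + 15 (F) = 255
  255*16 + 13 (D) = 4093
  4093*16 + 15 (F) = 65503
  65503*16 + 15 (F) = 1048063
  1048063*16 + 15 (F) = 16769023
  16769023*16 + 15 (F) = 268304383
  268304383*16 + 13 (D) = 4292870141
Decimal = 4292870141

4292870141


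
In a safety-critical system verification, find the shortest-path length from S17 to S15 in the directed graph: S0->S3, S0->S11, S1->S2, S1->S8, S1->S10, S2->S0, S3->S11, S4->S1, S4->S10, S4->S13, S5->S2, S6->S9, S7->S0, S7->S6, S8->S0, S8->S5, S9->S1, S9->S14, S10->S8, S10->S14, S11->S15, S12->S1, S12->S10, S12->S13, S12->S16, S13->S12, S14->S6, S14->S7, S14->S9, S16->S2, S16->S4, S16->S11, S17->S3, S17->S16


BFS layer-by-layer from S17:
  dist 0: {S17}
  dist 1: {S3, S16}
  dist 2: {S2, S4, S11}
  dist 3: {S0, S1, S10, S13, S15}
  -> S15 reached at distance 3
Shortest path length = 3

3


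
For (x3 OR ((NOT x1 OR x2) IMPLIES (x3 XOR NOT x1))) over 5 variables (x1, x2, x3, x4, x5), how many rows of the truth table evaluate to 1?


Formula: (x3 OR ((NOT x1 OR x2) IMPLIES (x3 XOR NOT x1))) over 5 vars (32 rows)
Evaluate each row (x1, x2, x3, x4, x5 as bits, MSB first):
  row 0 [00000]: (0 OR ((NOT 0 OR 0) IMPLIES (0 XOR NOT 0))) -> 1
  row 1 [00001]: (0 OR ((NOT 0 OR 0) IMPLIES (0 XOR NOT 0))) -> 1
  row 2 [00010]: (0 OR ((NOT 0 OR 0) IMPLIES (0 XOR NOT 0))) -> 1
  row 3 [00011]: (0 OR ((NOT 0 OR 0) IMPLIES (0 XOR NOT 0))) -> 1
  row 4 [00100]: (1 OR ((NOT 0 OR 0) IMPLIES (1 XOR NOT 0))) -> 1
  row 5 [00101]: (1 OR ((NOT 0 OR 0) IMPLIES (1 XOR NOT 0))) -> 1
  row 6 [00110]: (1 OR ((NOT 0 OR 0) IMPLIES (1 XOR NOT 0))) -> 1
  row 7 [00111]: (1 OR ((NOT 0 OR 0) IMPLIES (1 XOR NOT 0))) -> 1
  row 8 [01000]: (0 OR ((NOT 0 OR 1) IMPLIES (0 XOR NOT 0))) -> 1
  row 9 [01001]: (0 OR ((NOT 0 OR 1) IMPLIES (0 XOR NOT 0))) -> 1
  row 10 [01010]: (0 OR ((NOT 0 OR 1) IMPLIES (0 XOR NOT 0))) -> 1
  row 11 [01011]: (0 OR ((NOT 0 OR 1) IMPLIES (0 XOR NOT 0))) -> 1
  row 12 [01100]: (1 OR ((NOT 0 OR 1) IMPLIES (1 XOR NOT 0))) -> 1
  row 13 [01101]: (1 OR ((NOT 0 OR 1) IMPLIES (1 XOR NOT 0))) -> 1
  row 14 [01110]: (1 OR ((NOT 0 OR 1) IMPLIES (1 XOR NOT 0))) -> 1
  row 15 [01111]: (1 OR ((NOT 0 OR 1) IMPLIES (1 XOR NOT 0))) -> 1
  row 16 [10000]: (0 OR ((NOT 1 OR 0) IMPLIES (0 XOR NOT 1))) -> 1
  row 17 [10001]: (0 OR ((NOT 1 OR 0) IMPLIES (0 XOR NOT 1))) -> 1
  row 18 [10010]: (0 OR ((NOT 1 OR 0) IMPLIES (0 XOR NOT 1))) -> 1
  row 19 [10011]: (0 OR ((NOT 1 OR 0) IMPLIES (0 XOR NOT 1))) -> 1
  row 20 [10100]: (1 OR ((NOT 1 OR 0) IMPLIES (1 XOR NOT 1))) -> 1
  row 21 [10101]: (1 OR ((NOT 1 OR 0) IMPLIES (1 XOR NOT 1))) -> 1
  row 22 [10110]: (1 OR ((NOT 1 OR 0) IMPLIES (1 XOR NOT 1))) -> 1
  row 23 [10111]: (1 OR ((NOT 1 OR 0) IMPLIES (1 XOR NOT 1))) -> 1
  row 24 [11000]: (0 OR ((NOT 1 OR 1) IMPLIES (0 XOR NOT 1))) -> 0
  row 25 [11001]: (0 OR ((NOT 1 OR 1) IMPLIES (0 XOR NOT 1))) -> 0
  row 26 [11010]: (0 OR ((NOT 1 OR 1) IMPLIES (0 XOR NOT 1))) -> 0
  row 27 [11011]: (0 OR ((NOT 1 OR 1) IMPLIES (0 XOR NOT 1))) -> 0
  row 28 [11100]: (1 OR ((NOT 1 OR 1) IMPLIES (1 XOR NOT 1))) -> 1
  row 29 [11101]: (1 OR ((NOT 1 OR 1) IMPLIES (1 XOR NOT 1))) -> 1
  row 30 [11110]: (1 OR ((NOT 1 OR 1) IMPLIES (1 XOR NOT 1))) -> 1
  row 31 [11111]: (1 OR ((NOT 1 OR 1) IMPLIES (1 XOR NOT 1))) -> 1
Full result column, 8 rows per line (x1,x2 fixed per line; x3,x4,x5 runs 000..111 left to right):
  rows 0-7 [x1,x2=00]: 11111111  (ones: 8)
  rows 8-15 [x1,x2=01]: 11111111  (ones: 8)
  rows 16-23 [x1,x2=10]: 11111111  (ones: 8)
  rows 24-31 [x1,x2=11]: 00001111  (ones: 4)
Count of 1-rows = 8+8+8+4 = 28

28


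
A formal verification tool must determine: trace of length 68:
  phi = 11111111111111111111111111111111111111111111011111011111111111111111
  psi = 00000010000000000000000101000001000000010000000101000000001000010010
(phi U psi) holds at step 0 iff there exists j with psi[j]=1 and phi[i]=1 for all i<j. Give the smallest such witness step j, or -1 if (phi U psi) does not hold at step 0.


(phi U psi) at 0: need smallest j with psi[j]=1 and phi[i]=1 for all i in [0,j).
Scan from step 0:
  step 0: phi=1, psi=0 -> continue
  step 1: phi=1, psi=0 -> continue
  step 2: phi=1, psi=0 -> continue
  step 3: phi=1, psi=0 -> continue
  step 6: psi=1 and phi held for [0,6) -> witness found
Witness step = 6

6


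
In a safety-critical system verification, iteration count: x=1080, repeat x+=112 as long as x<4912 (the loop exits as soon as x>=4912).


Step 1: x goes from 1080 toward 4912 by 112; the body runs while x<4912, so iterations = ceil((bound-start)/step)
Step 2: Distance=3832
Step 3: ceil(3832/112)=35

35


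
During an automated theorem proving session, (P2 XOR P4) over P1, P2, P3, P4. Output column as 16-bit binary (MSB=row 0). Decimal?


Formula: (P2 XOR P4) over P1, P2, P3, P4 (16 rows)
Evaluate each row (bits = P1,P2,P3,P4, MSB first):
  row 0 [0000]: (0 XOR 0) -> 0
  row 1 [0001]: (0 XOR 1) -> 1
  row 2 [0010]: (0 XOR 0) -> 0
  row 3 [0011]: (0 XOR 1) -> 1
  row 4 [0100]: (1 XOR 0) -> 1
  row 5 [0101]: (1 XOR 1) -> 0
  row 6 [0110]: (1 XOR 0) -> 1
  row 7 [0111]: (1 XOR 1) -> 0
  row 8 [1000]: (0 XOR 0) -> 0
  row 9 [1001]: (0 XOR 1) -> 1
  row 10 [1010]: (0 XOR 0) -> 0
  row 11 [1011]: (0 XOR 1) -> 1
  row 12 [1100]: (1 XOR 0) -> 1
  row 13 [1101]: (1 XOR 1) -> 0
  row 14 [1110]: (1 XOR 0) -> 1
  row 15 [1111]: (1 XOR 1) -> 0
Full result column, 4 rows per line (P1,P2 fixed per line; P3,P4 runs 00..11 left to right):
  rows 0-3 [P1,P2=00]: 0101  = hex 5
  rows 4-7 [P1,P2=01]: 1010  = hex A
  rows 8-11 [P1,P2=10]: 0101  = hex 5
  rows 12-15 [P1,P2=11]: 1010  = hex A
Output column (row 0 .. row 15) = 0101101001011010
Output column grouped in 4s = 0101 1010 0101 1010 = 0x5A5A
Convert to decimal digit by digit (value = value*16 + digit):
  5 -> 5
  5*16 + 10 (A) = 90
  90*16 + 5 = 1445
  1445*16 + 10 (A) = 23130
Decimal = 23130

23130


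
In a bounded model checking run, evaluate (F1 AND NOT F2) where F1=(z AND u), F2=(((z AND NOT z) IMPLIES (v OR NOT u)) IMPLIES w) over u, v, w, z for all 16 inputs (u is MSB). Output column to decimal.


F1 = (z AND u)
F2 = (((z AND NOT z) IMPLIES (v OR NOT u)) IMPLIES w)
Counterexample to F1=>F2 is where F1=1 and F2=0.
Evaluate each row (bits = u,v,w,z, MSB first):
  row 0 [0000]: F1=0 F2=0 -> F1&~F2 -> 0
  row 1 [0001]: F1=0 F2=0 -> F1&~F2 -> 0
  row 2 [0010]: F1=0 F2=1 -> F1&~F2 -> 0
  row 3 [0011]: F1=0 F2=1 -> F1&~F2 -> 0
  row 4 [0100]: F1=0 F2=0 -> F1&~F2 -> 0
  row 5 [0101]: F1=0 F2=0 -> F1&~F2 -> 0
  row 6 [0110]: F1=0 F2=1 -> F1&~F2 -> 0
  row 7 [0111]: F1=0 F2=1 -> F1&~F2 -> 0
  row 8 [1000]: F1=0 F2=0 -> F1&~F2 -> 0
  row 9 [1001]: F1=1 F2=0 -> F1&~F2 -> 1
  row 10 [1010]: F1=0 F2=1 -> F1&~F2 -> 0
  row 11 [1011]: F1=1 F2=1 -> F1&~F2 -> 0
  row 12 [1100]: F1=0 F2=0 -> F1&~F2 -> 0
  row 13 [1101]: F1=1 F2=0 -> F1&~F2 -> 1
  row 14 [1110]: F1=0 F2=1 -> F1&~F2 -> 0
  row 15 [1111]: F1=1 F2=1 -> F1&~F2 -> 0
Full result column, 4 rows per line (u,v fixed per line; w,z runs 00..11 left to right):
  rows 0-3 [u,v=00]: 0000  = hex 0
  rows 4-7 [u,v=01]: 0000  = hex 0
  rows 8-11 [u,v=10]: 0100  = hex 4
  rows 12-15 [u,v=11]: 0100  = hex 4
Counterexample vector (row 0 .. row 15) = 0000000001000100
Output column grouped in 4s = 0000 0000 0100 0100 = 0x0044
Convert to decimal digit by digit (value = value*16 + digit):
  0 -> 0
  0*16 + 0 = 0
  0*16 + 4 = 4
  4*16 + 4 = 68
Decimal = 68

68


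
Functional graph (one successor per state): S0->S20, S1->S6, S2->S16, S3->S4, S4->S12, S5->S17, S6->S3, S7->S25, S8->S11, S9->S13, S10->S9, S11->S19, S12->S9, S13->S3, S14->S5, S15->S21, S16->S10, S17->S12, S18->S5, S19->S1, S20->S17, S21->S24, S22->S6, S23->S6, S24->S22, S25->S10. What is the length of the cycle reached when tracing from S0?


Trace from S0 until a state repeats:
  S0 -> S20 -> S17 -> S12 -> S9 -> S13 -> S3 -> S4 -> S12
S12 first seen at step 3, revisited at step 8.
Cycle length = 8 - 3 = 5

5


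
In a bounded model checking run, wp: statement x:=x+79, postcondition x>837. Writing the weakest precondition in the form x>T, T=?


Formula: wp(x:=E, P) = P[E/x] (substitute E for x in postcondition)
Step 1: Postcondition: x>837
Step 2: Substitute x+79 for x: x+79>837
Step 3: Solve for x: x > 837-79 = 758

758


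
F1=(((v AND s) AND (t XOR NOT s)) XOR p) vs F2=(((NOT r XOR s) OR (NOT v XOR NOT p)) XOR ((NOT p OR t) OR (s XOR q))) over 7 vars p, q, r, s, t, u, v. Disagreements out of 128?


F1 = (((v AND s) AND (t XOR NOT s)) XOR p)
F2 = (((NOT r XOR s) OR (NOT v XOR NOT p)) XOR ((NOT p OR t) OR (s XOR q)))
Evaluate both on each of 128 rows (bits = p,q,r,s,t,u,v):
  row 0 [0000000]: F1=0 F2=0 -> 0
  row 1 [0000001]: F1=0 F2=0 -> 0
  row 2 [0000010]: F1=0 F2=0 -> 0
  row 3 [0000011]: F1=0 F2=0 -> 0
  row 4 [0000100]: F1=0 F2=0 -> 0
  (every remaining row is evaluated the same way; all 128 results are listed next)
Full result column, 8 rows per line (p,q,r,s fixed per line; t,u,v runs 000..111 left to right):
  rows 0-7 [p,q,r,s=0000]: 00000000  (ones: 0)
  rows 8-15 [p,q,r,s=0001]: 10101111  (ones: 6)
  rows 16-23 [p,q,r,s=0010]: 10101010  (ones: 4)
  rows 24-31 [p,q,r,s=0011]: 00000101  (ones: 2)
  rows 32-39 [p,q,r,s=0100]: 00000000  (ones: 0)
  rows 40-47 [p,q,r,s=0101]: 10101111  (ones: 6)
  rows 48-55 [p,q,r,s=0110]: 10101010  (ones: 4)
  rows 56-63 [p,q,r,s=0111]: 00000101  (ones: 2)
  rows 64-71 [p,q,r,s=1000]: 00001111  (ones: 4)
  rows 72-79 [p,q,r,s=1001]: 10101111  (ones: 6)
  rows 80-87 [p,q,r,s=1010]: 01011010  (ones: 4)
  rows 88-95 [p,q,r,s=1011]: 11111010  (ones: 6)
  rows 96-103 [p,q,r,s=1100]: 11111111  (ones: 8)
  rows 104-111 [p,q,r,s=1101]: 01011111  (ones: 6)
  rows 112-119 [p,q,r,s=1110]: 10101010  (ones: 4)
  rows 120-127 [p,q,r,s=1111]: 00001010  (ones: 2)
Disagreements = 0+6+4+2+0+6+4+2+4+6+4+6+8+6+4+2 = 64

64


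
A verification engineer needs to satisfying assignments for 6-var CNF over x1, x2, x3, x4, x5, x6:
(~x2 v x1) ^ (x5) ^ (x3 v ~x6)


CNF with 3 clauses over 6 vars (64 assignments).
An assignment satisfies CNF iff every clause has >=1 true literal.
Check each row (bits = x1,x2,x3,x4,x5,x6; clause T/F shown):
  row 0 [000000]: clauses=TFT -> 0
  row 1 [000001]: clauses=TFF -> 0
  row 2 [000010]: clauses=TTT -> 1
  row 3 [000011]: clauses=TTF -> 0
  row 4 [000100]: clauses=TFT -> 0
  (every remaining row is evaluated the same way; all 64 results are listed next)
Full result column, 8 rows per line (x1,x2,x3 fixed per line; x4,x5,x6 runs 000..111 left to right):
  rows 0-7 [x1,x2,x3=000]: 00100010  (ones: 2)
  rows 8-15 [x1,x2,x3=001]: 00110011  (ones: 4)
  rows 16-23 [x1,x2,x3=010]: 00000000  (ones: 0)
  rows 24-31 [x1,x2,x3=011]: 00000000  (ones: 0)
  rows 32-39 [x1,x2,x3=100]: 00100010  (ones: 2)
  rows 40-47 [x1,x2,x3=101]: 00110011  (ones: 4)
  rows 48-55 [x1,x2,x3=110]: 00100010  (ones: 2)
  rows 56-63 [x1,x2,x3=111]: 00110011  (ones: 4)
Satisfying assignments = 2+4+0+0+2+4+2+4 = 18

18


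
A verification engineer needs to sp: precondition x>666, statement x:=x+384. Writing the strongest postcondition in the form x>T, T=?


Formula: sp(P, x:=E) = exists old_x. (x = E[old_x/x]) AND P[old_x/x] (old_x is the value of x before the assignment; eliminate old_x by solving x = E[old_x/x] for old_x)
Step 1: Precondition P: x>666, i.e. old_x > 666
Step 2: Assignment gives x = old_x + 384, so old_x = x - 384
Step 3: Substitute into P: x - 384 > 666
Step 4: Simplify: x > 666+384 = 1050

1050


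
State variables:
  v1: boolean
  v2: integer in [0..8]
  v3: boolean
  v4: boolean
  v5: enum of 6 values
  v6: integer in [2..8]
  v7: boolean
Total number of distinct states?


State space = product of domain sizes of all variables.
Domain sizes:
  v1 (boolean): 2
  v2 (integer in [0..8]): 9
  v3 (boolean): 2
  v4 (boolean): 2
  v5 (enum of 6 values): 6
  v6 (integer in [2..8]): 7
  v7 (boolean): 2
Product = 2 * 9 * 2 * 2 * 6 * 7 * 2 = 6048

6048


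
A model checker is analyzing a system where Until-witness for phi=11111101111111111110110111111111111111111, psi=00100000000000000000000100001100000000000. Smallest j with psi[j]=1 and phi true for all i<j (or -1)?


(phi U psi) at 0: need smallest j with psi[j]=1 and phi[i]=1 for all i in [0,j).
Scan from step 0:
  step 0: phi=1, psi=0 -> continue
  step 1: phi=1, psi=0 -> continue
  step 2: psi=1 and phi held for [0,2) -> witness found
Witness step = 2

2


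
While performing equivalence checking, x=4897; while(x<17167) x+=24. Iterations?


Step 1: x goes from 4897 toward 17167 by 24; the body runs while x<17167, so iterations = ceil((bound-start)/step)
Step 2: Distance=12270
Step 3: ceil(12270/24)=512

512


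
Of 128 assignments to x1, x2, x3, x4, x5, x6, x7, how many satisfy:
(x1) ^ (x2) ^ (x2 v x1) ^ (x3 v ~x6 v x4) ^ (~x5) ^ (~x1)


CNF with 6 clauses over 7 vars (128 assignments).
An assignment satisfies CNF iff every clause has >=1 true literal.
Check each row (bits = x1,x2,x3,x4,x5,x6,x7; clause T/F shown):
  row 0 [0000000]: clauses=FFFTTT -> 0
  row 1 [0000001]: clauses=FFFTTT -> 0
  row 2 [0000010]: clauses=FFFFTT -> 0
  row 3 [0000011]: clauses=FFFFTT -> 0
  row 4 [0000100]: clauses=FFFTFT -> 0
  (every remaining row is evaluated the same way; all 128 results are listed next)
Full result column, 8 rows per line (x1,x2,x3,x4 fixed per line; x5,x6,x7 runs 000..111 left to right):
  rows 0-7 [x1,x2,x3,x4=0000]: 00000000  (ones: 0)
  rows 8-15 [x1,x2,x3,x4=0001]: 00000000  (ones: 0)
  rows 16-23 [x1,x2,x3,x4=0010]: 00000000  (ones: 0)
  rows 24-31 [x1,x2,x3,x4=0011]: 00000000  (ones: 0)
  rows 32-39 [x1,x2,x3,x4=0100]: 00000000  (ones: 0)
  rows 40-47 [x1,x2,x3,x4=0101]: 00000000  (ones: 0)
  rows 48-55 [x1,x2,x3,x4=0110]: 00000000  (ones: 0)
  rows 56-63 [x1,x2,x3,x4=0111]: 00000000  (ones: 0)
  rows 64-71 [x1,x2,x3,x4=1000]: 00000000  (ones: 0)
  rows 72-79 [x1,x2,x3,x4=1001]: 00000000  (ones: 0)
  rows 80-87 [x1,x2,x3,x4=1010]: 00000000  (ones: 0)
  rows 88-95 [x1,x2,x3,x4=1011]: 00000000  (ones: 0)
  rows 96-103 [x1,x2,x3,x4=1100]: 00000000  (ones: 0)
  rows 104-111 [x1,x2,x3,x4=1101]: 00000000  (ones: 0)
  rows 112-119 [x1,x2,x3,x4=1110]: 00000000  (ones: 0)
  rows 120-127 [x1,x2,x3,x4=1111]: 00000000  (ones: 0)
Satisfying assignments = 0+0+0+0+0+0+0+0+0+0+0+0+0+0+0+0 = 0

0


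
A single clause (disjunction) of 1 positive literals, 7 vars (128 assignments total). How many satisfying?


Step 1: Total=2^7=128
Step 2: Unsat when all 1 false: 2^6=64
Step 3: Sat=128-64=64

64


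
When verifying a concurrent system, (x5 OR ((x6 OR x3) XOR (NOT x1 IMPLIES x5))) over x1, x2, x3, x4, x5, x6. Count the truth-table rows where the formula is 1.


Formula: (x5 OR ((x6 OR x3) XOR (NOT x1 IMPLIES x5))) over 6 vars (64 rows)
Evaluate each row (x1, x2, x3, x4, x5, x6 as bits, MSB first):
  row 0 [000000]: (0 OR ((0 OR 0) XOR (NOT 0 IMPLIES 0))) -> 0
  row 1 [000001]: (0 OR ((1 OR 0) XOR (NOT 0 IMPLIES 0))) -> 1
  row 2 [000010]: (1 OR ((0 OR 0) XOR (NOT 0 IMPLIES 1))) -> 1
  row 3 [000011]: (1 OR ((1 OR 0) XOR (NOT 0 IMPLIES 1))) -> 1
  row 4 [000100]: (0 OR ((0 OR 0) XOR (NOT 0 IMPLIES 0))) -> 0
  (every remaining row is evaluated the same way; all 64 results are listed next)
Full result column, 8 rows per line (x1,x2,x3 fixed per line; x4,x5,x6 runs 000..111 left to right):
  rows 0-7 [x1,x2,x3=000]: 01110111  (ones: 6)
  rows 8-15 [x1,x2,x3=001]: 11111111  (ones: 8)
  rows 16-23 [x1,x2,x3=010]: 01110111  (ones: 6)
  rows 24-31 [x1,x2,x3=011]: 11111111  (ones: 8)
  rows 32-39 [x1,x2,x3=100]: 10111011  (ones: 6)
  rows 40-47 [x1,x2,x3=101]: 00110011  (ones: 4)
  rows 48-55 [x1,x2,x3=110]: 10111011  (ones: 6)
  rows 56-63 [x1,x2,x3=111]: 00110011  (ones: 4)
Count of 1-rows = 6+8+6+8+6+4+6+4 = 48

48


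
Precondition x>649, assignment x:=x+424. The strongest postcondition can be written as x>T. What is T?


Formula: sp(P, x:=E) = exists old_x. (x = E[old_x/x]) AND P[old_x/x] (old_x is the value of x before the assignment; eliminate old_x by solving x = E[old_x/x] for old_x)
Step 1: Precondition P: x>649, i.e. old_x > 649
Step 2: Assignment gives x = old_x + 424, so old_x = x - 424
Step 3: Substitute into P: x - 424 > 649
Step 4: Simplify: x > 649+424 = 1073

1073


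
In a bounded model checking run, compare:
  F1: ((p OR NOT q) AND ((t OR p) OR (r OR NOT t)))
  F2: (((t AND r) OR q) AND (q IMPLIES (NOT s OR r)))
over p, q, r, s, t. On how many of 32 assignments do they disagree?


F1 = ((p OR NOT q) AND ((t OR p) OR (r OR NOT t)))
F2 = (((t AND r) OR q) AND (q IMPLIES (NOT s OR r)))
Evaluate both on each of 32 rows (bits = p,q,r,s,t):
  row 0 [00000]: F1=1 F2=0 (differ) -> 1
  row 1 [00001]: F1=1 F2=0 (differ) -> 1
  row 2 [00010]: F1=1 F2=0 (differ) -> 1
  row 3 [00011]: F1=1 F2=0 (differ) -> 1
  row 4 [00100]: F1=1 F2=0 (differ) -> 1
  row 5 [00101]: F1=1 F2=1 -> 0
  row 6 [00110]: F1=1 F2=0 (differ) -> 1
  row 7 [00111]: F1=1 F2=1 -> 0
  row 8 [01000]: F1=0 F2=1 (differ) -> 1
  row 9 [01001]: F1=0 F2=1 (differ) -> 1
  row 10 [01010]: F1=0 F2=0 -> 0
  row 11 [01011]: F1=0 F2=0 -> 0
  row 12 [01100]: F1=0 F2=1 (differ) -> 1
  row 13 [01101]: F1=0 F2=1 (differ) -> 1
  row 14 [01110]: F1=0 F2=1 (differ) -> 1
  row 15 [01111]: F1=0 F2=1 (differ) -> 1
  row 16 [10000]: F1=1 F2=0 (differ) -> 1
  row 17 [10001]: F1=1 F2=0 (differ) -> 1
  row 18 [10010]: F1=1 F2=0 (differ) -> 1
  row 19 [10011]: F1=1 F2=0 (differ) -> 1
  row 20 [10100]: F1=1 F2=0 (differ) -> 1
  row 21 [10101]: F1=1 F2=1 -> 0
  row 22 [10110]: F1=1 F2=0 (differ) -> 1
  row 23 [10111]: F1=1 F2=1 -> 0
  row 24 [11000]: F1=1 F2=1 -> 0
  row 25 [11001]: F1=1 F2=1 -> 0
  row 26 [11010]: F1=1 F2=0 (differ) -> 1
  row 27 [11011]: F1=1 F2=0 (differ) -> 1
  row 28 [11100]: F1=1 F2=1 -> 0
  row 29 [11101]: F1=1 F2=1 -> 0
  row 30 [11110]: F1=1 F2=1 -> 0
  row 31 [11111]: F1=1 F2=1 -> 0
Full result column, 8 rows per line (p,q fixed per line; r,s,t runs 000..111 left to right):
  rows 0-7 [p,q=00]: 11111010  (ones: 6)
  rows 8-15 [p,q=01]: 11001111  (ones: 6)
  rows 16-23 [p,q=10]: 11111010  (ones: 6)
  rows 24-31 [p,q=11]: 00110000  (ones: 2)
Disagreements = 6+6+6+2 = 20

20
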